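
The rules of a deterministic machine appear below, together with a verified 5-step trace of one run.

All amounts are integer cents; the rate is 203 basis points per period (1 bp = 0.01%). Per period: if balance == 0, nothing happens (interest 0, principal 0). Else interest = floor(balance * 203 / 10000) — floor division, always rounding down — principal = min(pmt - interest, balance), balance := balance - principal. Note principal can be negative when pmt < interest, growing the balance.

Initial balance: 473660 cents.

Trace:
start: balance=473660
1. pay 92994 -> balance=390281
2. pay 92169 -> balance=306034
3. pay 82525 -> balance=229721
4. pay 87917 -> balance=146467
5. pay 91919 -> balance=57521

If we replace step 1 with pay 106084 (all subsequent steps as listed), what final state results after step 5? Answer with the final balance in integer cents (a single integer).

(re-executing from step 1 with the substitution; state before step 1: balance=473660)
1. pay 106084 -> balance=377191
2. pay 92169 -> balance=292678
3. pay 82525 -> balance=216094
4. pay 87917 -> balance=132563
5. pay 91919 -> balance=43335

43335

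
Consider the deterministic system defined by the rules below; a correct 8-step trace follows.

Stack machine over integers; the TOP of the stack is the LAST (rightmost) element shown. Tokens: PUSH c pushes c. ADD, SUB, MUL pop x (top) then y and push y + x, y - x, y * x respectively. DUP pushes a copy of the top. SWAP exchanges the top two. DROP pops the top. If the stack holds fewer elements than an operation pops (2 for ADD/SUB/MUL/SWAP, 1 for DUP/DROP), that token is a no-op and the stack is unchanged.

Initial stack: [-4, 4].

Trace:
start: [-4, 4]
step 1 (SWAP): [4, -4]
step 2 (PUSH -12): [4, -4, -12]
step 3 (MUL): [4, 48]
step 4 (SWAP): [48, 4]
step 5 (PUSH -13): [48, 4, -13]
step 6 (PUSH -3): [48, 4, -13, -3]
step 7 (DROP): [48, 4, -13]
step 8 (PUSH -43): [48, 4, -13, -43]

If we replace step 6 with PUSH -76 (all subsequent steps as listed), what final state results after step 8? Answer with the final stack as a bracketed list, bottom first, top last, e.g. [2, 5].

[48, 4, -13, -43]

(re-executing from step 6 with the substitution; state before step 6: [48, 4, -13])
step 6 (PUSH -76): [48, 4, -13, -76]
step 7 (DROP): [48, 4, -13]
step 8 (PUSH -43): [48, 4, -13, -43]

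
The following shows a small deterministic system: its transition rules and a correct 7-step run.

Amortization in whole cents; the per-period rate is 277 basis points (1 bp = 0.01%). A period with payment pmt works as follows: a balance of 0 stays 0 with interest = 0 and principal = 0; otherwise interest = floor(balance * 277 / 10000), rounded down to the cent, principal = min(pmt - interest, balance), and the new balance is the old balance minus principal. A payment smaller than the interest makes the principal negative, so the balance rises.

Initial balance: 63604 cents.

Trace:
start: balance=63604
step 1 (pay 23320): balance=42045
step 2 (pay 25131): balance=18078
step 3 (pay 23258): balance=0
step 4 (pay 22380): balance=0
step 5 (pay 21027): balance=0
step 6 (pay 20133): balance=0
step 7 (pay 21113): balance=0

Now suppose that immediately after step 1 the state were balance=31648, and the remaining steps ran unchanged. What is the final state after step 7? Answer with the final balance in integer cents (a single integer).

0

state after step 1 := balance=31648
step 2 (pay 25131): balance=7393
step 3 (pay 23258): balance=0
step 4 (pay 22380): balance=0
step 5 (pay 21027): balance=0
step 6 (pay 20133): balance=0
step 7 (pay 21113): balance=0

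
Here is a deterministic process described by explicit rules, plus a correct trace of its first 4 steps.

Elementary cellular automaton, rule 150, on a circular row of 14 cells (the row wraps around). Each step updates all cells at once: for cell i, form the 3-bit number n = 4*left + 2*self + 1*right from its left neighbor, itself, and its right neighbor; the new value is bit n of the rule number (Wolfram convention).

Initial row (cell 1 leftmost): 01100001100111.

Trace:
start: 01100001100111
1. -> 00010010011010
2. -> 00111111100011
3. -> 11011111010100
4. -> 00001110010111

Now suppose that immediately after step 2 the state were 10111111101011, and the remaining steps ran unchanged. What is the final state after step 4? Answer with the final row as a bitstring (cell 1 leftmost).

10101110111111

state after step 2 := 10111111101011
3. -> 00011111001001
4. -> 10101110111111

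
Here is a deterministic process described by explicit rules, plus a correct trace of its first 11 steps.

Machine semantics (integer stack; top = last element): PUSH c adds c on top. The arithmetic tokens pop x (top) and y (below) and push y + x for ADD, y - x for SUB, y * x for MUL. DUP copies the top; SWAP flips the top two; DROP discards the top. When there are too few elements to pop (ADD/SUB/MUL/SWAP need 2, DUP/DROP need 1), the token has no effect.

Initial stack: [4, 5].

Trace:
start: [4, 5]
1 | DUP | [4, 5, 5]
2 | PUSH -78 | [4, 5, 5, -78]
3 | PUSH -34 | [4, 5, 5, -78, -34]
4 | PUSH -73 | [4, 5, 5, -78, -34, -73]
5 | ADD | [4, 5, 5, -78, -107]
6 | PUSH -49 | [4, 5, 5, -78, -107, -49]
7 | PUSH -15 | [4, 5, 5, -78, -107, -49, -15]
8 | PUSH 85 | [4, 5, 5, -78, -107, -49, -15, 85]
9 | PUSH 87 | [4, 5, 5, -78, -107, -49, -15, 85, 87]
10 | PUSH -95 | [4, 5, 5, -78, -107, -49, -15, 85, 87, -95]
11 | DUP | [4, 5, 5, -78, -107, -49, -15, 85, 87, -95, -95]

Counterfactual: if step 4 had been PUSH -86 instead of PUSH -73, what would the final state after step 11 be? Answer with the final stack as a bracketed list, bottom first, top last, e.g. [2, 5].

(re-executing from step 4 with the substitution; state before step 4: [4, 5, 5, -78, -34])
4 | PUSH -86 | [4, 5, 5, -78, -34, -86]
5 | ADD | [4, 5, 5, -78, -120]
6 | PUSH -49 | [4, 5, 5, -78, -120, -49]
7 | PUSH -15 | [4, 5, 5, -78, -120, -49, -15]
8 | PUSH 85 | [4, 5, 5, -78, -120, -49, -15, 85]
9 | PUSH 87 | [4, 5, 5, -78, -120, -49, -15, 85, 87]
10 | PUSH -95 | [4, 5, 5, -78, -120, -49, -15, 85, 87, -95]
11 | DUP | [4, 5, 5, -78, -120, -49, -15, 85, 87, -95, -95]

[4, 5, 5, -78, -120, -49, -15, 85, 87, -95, -95]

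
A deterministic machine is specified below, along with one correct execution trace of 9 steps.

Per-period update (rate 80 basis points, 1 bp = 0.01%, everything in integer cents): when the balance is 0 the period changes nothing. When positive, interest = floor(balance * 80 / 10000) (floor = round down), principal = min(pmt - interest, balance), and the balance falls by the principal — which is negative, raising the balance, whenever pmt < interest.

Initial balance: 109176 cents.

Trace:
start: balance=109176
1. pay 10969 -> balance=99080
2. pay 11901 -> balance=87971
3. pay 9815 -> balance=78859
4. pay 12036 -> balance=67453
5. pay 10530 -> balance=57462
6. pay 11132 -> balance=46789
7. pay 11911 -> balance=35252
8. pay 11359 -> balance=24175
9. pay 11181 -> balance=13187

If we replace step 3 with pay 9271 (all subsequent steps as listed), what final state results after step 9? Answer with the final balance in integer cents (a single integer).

13758

(re-executing from step 3 with the substitution; state before step 3: balance=87971)
3. pay 9271 -> balance=79403
4. pay 12036 -> balance=68002
5. pay 10530 -> balance=58016
6. pay 11132 -> balance=47348
7. pay 11911 -> balance=35815
8. pay 11359 -> balance=24742
9. pay 11181 -> balance=13758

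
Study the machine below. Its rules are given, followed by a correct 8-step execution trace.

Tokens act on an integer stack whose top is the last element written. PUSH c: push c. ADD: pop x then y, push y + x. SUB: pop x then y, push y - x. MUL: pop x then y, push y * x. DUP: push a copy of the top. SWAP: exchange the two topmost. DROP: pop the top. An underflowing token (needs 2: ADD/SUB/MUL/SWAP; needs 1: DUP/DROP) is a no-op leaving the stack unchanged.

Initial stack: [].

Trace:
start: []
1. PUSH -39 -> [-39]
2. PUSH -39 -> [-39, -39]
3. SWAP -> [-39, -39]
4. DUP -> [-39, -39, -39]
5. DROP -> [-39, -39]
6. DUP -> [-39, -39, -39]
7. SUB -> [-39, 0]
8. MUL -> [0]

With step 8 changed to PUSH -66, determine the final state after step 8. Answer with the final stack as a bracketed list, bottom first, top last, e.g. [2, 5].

(re-executing from step 8 with the substitution; state before step 8: [-39, 0])
8. PUSH -66 -> [-39, 0, -66]

[-39, 0, -66]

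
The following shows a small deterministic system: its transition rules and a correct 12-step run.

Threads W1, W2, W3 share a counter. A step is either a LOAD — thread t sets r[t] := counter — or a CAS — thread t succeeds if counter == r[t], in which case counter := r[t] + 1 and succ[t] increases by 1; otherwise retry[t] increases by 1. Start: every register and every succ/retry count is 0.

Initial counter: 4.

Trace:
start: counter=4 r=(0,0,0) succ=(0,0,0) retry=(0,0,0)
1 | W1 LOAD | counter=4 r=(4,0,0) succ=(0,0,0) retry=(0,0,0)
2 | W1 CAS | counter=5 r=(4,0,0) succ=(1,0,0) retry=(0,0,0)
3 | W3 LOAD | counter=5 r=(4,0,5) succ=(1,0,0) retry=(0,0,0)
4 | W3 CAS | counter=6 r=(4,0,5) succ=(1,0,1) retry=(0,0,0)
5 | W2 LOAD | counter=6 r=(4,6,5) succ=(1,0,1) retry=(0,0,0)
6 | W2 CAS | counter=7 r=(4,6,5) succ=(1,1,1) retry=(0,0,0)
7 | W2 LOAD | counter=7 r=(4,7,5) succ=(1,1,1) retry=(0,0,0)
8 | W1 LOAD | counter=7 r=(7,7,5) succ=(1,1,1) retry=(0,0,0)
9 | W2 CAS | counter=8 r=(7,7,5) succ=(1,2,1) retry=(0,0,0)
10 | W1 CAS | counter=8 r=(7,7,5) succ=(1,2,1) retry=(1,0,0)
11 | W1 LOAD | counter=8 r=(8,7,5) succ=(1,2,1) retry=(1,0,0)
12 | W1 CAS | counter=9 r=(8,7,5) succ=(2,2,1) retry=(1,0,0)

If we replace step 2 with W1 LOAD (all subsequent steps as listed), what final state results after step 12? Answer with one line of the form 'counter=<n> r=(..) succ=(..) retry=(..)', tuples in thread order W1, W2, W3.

counter=8 r=(7,6,4) succ=(1,2,1) retry=(1,0,0)

(re-executing from step 2 with the substitution; state before step 2: counter=4 r=(4,0,0) succ=(0,0,0) retry=(0,0,0))
2 | W1 LOAD | counter=4 r=(4,0,0) succ=(0,0,0) retry=(0,0,0)
3 | W3 LOAD | counter=4 r=(4,0,4) succ=(0,0,0) retry=(0,0,0)
4 | W3 CAS | counter=5 r=(4,0,4) succ=(0,0,1) retry=(0,0,0)
5 | W2 LOAD | counter=5 r=(4,5,4) succ=(0,0,1) retry=(0,0,0)
6 | W2 CAS | counter=6 r=(4,5,4) succ=(0,1,1) retry=(0,0,0)
7 | W2 LOAD | counter=6 r=(4,6,4) succ=(0,1,1) retry=(0,0,0)
8 | W1 LOAD | counter=6 r=(6,6,4) succ=(0,1,1) retry=(0,0,0)
9 | W2 CAS | counter=7 r=(6,6,4) succ=(0,2,1) retry=(0,0,0)
10 | W1 CAS | counter=7 r=(6,6,4) succ=(0,2,1) retry=(1,0,0)
11 | W1 LOAD | counter=7 r=(7,6,4) succ=(0,2,1) retry=(1,0,0)
12 | W1 CAS | counter=8 r=(7,6,4) succ=(1,2,1) retry=(1,0,0)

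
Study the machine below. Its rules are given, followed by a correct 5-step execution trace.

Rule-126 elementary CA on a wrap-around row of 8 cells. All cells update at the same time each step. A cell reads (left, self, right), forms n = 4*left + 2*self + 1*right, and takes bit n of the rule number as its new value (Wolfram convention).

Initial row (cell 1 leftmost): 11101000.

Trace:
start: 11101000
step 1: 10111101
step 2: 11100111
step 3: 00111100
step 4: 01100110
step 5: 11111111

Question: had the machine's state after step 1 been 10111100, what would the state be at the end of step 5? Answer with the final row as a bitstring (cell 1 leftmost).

11111111

state after step 1 := 10111100
step 2: 11100111
step 3: 00111100
step 4: 01100110
step 5: 11111111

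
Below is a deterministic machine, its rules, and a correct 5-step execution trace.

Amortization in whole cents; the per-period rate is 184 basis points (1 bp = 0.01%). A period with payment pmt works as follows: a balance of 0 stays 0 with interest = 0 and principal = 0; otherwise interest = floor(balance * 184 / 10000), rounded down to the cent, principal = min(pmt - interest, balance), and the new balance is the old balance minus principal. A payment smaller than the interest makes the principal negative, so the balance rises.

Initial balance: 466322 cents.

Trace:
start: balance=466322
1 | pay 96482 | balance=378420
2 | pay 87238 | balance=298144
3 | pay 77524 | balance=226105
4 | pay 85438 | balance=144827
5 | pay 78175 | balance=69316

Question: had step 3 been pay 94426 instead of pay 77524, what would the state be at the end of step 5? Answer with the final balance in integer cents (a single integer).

(re-executing from step 3 with the substitution; state before step 3: balance=298144)
3 | pay 94426 | balance=209203
4 | pay 85438 | balance=127614
5 | pay 78175 | balance=51787

51787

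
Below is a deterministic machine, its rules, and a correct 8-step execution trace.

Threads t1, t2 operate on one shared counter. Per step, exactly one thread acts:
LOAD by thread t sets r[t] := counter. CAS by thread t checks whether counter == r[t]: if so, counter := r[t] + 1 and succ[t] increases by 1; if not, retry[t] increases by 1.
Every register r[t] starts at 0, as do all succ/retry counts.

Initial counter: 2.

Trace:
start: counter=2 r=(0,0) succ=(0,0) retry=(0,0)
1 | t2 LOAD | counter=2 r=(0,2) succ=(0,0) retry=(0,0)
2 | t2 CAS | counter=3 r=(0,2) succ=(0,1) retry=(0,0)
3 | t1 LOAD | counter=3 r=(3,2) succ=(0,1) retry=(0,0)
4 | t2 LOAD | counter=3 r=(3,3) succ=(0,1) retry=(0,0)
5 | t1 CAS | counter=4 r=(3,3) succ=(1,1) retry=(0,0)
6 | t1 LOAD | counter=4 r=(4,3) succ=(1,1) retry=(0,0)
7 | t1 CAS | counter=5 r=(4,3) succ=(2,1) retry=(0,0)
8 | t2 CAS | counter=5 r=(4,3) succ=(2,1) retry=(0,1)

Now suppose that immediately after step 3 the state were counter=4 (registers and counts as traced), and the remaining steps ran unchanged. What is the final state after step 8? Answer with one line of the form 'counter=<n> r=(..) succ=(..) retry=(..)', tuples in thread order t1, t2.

counter=5 r=(4,4) succ=(1,1) retry=(1,1)

state after step 3 := counter=4 r=(3,2) succ=(0,1) retry=(0,0)
4 | t2 LOAD | counter=4 r=(3,4) succ=(0,1) retry=(0,0)
5 | t1 CAS | counter=4 r=(3,4) succ=(0,1) retry=(1,0)
6 | t1 LOAD | counter=4 r=(4,4) succ=(0,1) retry=(1,0)
7 | t1 CAS | counter=5 r=(4,4) succ=(1,1) retry=(1,0)
8 | t2 CAS | counter=5 r=(4,4) succ=(1,1) retry=(1,1)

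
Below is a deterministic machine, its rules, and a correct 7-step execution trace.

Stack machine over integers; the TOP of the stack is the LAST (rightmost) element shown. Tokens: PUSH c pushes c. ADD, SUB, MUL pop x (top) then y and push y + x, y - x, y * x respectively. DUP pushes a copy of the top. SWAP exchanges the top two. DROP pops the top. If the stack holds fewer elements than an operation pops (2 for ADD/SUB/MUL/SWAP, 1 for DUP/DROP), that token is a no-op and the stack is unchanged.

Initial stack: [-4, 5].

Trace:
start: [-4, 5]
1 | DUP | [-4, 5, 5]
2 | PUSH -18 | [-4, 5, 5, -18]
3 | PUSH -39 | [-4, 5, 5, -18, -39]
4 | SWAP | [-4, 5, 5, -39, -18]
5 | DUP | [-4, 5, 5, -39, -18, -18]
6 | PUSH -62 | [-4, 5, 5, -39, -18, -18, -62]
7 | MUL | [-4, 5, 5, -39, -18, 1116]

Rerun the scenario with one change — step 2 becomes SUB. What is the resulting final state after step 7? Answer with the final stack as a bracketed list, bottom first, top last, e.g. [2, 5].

(re-executing from step 2 with the substitution; state before step 2: [-4, 5, 5])
2 | SUB | [-4, 0]
3 | PUSH -39 | [-4, 0, -39]
4 | SWAP | [-4, -39, 0]
5 | DUP | [-4, -39, 0, 0]
6 | PUSH -62 | [-4, -39, 0, 0, -62]
7 | MUL | [-4, -39, 0, 0]

[-4, -39, 0, 0]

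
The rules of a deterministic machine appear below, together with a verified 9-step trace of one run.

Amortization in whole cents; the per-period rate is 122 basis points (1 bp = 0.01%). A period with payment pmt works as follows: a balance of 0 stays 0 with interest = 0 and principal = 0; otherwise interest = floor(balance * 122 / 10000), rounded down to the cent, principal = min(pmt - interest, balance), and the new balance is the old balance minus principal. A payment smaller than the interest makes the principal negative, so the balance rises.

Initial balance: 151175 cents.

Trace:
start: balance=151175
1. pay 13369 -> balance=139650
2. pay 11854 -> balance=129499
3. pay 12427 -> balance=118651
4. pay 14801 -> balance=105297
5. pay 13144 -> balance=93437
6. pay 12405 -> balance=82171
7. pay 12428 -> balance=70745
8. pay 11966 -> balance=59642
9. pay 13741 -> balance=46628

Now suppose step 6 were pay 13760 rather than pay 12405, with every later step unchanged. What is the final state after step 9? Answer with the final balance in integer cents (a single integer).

(re-executing from step 6 with the substitution; state before step 6: balance=93437)
6. pay 13760 -> balance=80816
7. pay 12428 -> balance=69373
8. pay 11966 -> balance=58253
9. pay 13741 -> balance=45222

45222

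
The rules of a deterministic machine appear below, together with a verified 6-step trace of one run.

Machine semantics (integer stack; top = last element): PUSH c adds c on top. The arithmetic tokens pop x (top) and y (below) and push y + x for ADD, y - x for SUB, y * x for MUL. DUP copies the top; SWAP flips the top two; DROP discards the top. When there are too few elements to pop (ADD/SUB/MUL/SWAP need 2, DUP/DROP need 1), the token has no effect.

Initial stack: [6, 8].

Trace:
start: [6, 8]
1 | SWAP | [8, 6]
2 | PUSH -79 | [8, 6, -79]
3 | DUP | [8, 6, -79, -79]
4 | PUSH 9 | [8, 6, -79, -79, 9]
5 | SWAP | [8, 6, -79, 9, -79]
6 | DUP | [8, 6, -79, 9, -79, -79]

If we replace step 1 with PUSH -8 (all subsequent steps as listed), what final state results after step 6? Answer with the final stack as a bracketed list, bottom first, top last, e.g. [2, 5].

(re-executing from step 1 with the substitution; state before step 1: [6, 8])
1 | PUSH -8 | [6, 8, -8]
2 | PUSH -79 | [6, 8, -8, -79]
3 | DUP | [6, 8, -8, -79, -79]
4 | PUSH 9 | [6, 8, -8, -79, -79, 9]
5 | SWAP | [6, 8, -8, -79, 9, -79]
6 | DUP | [6, 8, -8, -79, 9, -79, -79]

[6, 8, -8, -79, 9, -79, -79]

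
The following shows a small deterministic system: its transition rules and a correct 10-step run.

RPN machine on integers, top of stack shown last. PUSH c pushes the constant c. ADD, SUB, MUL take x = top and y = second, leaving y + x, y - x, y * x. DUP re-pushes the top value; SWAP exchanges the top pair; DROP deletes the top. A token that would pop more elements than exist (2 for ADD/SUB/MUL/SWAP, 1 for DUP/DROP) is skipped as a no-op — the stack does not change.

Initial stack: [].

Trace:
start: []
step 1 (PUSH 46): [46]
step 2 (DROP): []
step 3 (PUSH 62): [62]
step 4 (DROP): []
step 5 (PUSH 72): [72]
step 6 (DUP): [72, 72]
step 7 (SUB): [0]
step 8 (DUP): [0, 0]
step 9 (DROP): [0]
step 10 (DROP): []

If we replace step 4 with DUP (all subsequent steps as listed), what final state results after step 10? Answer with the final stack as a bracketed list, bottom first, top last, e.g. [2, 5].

(re-executing from step 4 with the substitution; state before step 4: [62])
step 4 (DUP): [62, 62]
step 5 (PUSH 72): [62, 62, 72]
step 6 (DUP): [62, 62, 72, 72]
step 7 (SUB): [62, 62, 0]
step 8 (DUP): [62, 62, 0, 0]
step 9 (DROP): [62, 62, 0]
step 10 (DROP): [62, 62]

[62, 62]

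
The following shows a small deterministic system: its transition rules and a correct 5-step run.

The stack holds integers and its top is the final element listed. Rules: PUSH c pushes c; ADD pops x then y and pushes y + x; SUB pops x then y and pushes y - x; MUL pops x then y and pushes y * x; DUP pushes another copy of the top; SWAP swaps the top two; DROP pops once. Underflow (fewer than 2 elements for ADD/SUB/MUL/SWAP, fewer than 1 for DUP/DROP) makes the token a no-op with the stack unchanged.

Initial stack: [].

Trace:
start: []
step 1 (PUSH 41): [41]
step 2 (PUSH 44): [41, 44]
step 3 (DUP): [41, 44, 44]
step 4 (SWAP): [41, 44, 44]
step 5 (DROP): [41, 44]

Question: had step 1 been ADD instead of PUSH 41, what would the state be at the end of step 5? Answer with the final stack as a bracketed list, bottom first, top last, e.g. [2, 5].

(re-executing from step 1 with the substitution; state before step 1: [])
step 1 (ADD): []
step 2 (PUSH 44): [44]
step 3 (DUP): [44, 44]
step 4 (SWAP): [44, 44]
step 5 (DROP): [44]

[44]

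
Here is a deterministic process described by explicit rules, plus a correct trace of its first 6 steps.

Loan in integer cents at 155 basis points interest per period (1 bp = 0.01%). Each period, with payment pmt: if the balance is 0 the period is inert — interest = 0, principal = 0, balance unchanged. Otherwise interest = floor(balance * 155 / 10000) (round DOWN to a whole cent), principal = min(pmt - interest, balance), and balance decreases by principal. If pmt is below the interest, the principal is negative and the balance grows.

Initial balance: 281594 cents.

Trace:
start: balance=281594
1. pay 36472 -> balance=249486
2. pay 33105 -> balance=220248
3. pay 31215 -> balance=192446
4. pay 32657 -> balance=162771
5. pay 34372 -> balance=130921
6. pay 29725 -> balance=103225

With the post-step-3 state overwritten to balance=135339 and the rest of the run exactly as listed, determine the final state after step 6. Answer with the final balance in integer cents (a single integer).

state after step 3 := balance=135339
4. pay 32657 -> balance=104779
5. pay 34372 -> balance=72031
6. pay 29725 -> balance=43422

43422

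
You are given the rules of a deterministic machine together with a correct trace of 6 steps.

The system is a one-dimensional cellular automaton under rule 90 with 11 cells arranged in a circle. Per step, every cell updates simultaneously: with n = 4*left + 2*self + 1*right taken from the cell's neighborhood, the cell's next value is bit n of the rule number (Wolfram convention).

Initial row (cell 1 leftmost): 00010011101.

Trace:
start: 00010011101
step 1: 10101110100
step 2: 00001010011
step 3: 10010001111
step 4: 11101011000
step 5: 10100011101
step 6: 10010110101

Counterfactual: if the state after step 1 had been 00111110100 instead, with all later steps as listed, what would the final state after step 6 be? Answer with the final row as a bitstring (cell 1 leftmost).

state after step 1 := 00111110100
step 2: 01100010010
step 3: 11110101101
step 4: 00010001101
step 5: 10101011100
step 6: 00000010111

00000010111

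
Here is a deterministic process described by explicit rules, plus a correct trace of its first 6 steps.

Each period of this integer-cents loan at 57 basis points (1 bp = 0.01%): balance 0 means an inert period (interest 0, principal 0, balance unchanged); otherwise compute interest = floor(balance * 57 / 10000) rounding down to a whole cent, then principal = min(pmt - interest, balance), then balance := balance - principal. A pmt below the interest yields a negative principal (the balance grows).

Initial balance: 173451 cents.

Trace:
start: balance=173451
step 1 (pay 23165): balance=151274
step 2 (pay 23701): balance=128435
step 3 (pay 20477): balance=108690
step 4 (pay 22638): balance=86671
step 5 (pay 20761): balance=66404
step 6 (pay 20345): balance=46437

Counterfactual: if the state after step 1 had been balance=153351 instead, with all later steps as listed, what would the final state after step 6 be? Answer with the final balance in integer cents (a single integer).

state after step 1 := balance=153351
step 2 (pay 23701): balance=130524
step 3 (pay 20477): balance=110790
step 4 (pay 22638): balance=88783
step 5 (pay 20761): balance=68528
step 6 (pay 20345): balance=48573

48573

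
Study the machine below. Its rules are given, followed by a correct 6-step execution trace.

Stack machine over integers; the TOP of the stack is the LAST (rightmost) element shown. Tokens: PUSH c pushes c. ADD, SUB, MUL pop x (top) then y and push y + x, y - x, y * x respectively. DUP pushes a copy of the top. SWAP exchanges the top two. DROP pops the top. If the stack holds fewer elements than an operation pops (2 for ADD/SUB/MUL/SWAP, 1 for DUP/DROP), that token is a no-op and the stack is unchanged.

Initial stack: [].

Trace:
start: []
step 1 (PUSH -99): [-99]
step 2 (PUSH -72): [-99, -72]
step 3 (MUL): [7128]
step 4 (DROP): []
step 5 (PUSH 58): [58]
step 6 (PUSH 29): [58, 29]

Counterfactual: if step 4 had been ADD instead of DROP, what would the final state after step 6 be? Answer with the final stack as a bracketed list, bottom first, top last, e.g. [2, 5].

(re-executing from step 4 with the substitution; state before step 4: [7128])
step 4 (ADD): [7128]
step 5 (PUSH 58): [7128, 58]
step 6 (PUSH 29): [7128, 58, 29]

[7128, 58, 29]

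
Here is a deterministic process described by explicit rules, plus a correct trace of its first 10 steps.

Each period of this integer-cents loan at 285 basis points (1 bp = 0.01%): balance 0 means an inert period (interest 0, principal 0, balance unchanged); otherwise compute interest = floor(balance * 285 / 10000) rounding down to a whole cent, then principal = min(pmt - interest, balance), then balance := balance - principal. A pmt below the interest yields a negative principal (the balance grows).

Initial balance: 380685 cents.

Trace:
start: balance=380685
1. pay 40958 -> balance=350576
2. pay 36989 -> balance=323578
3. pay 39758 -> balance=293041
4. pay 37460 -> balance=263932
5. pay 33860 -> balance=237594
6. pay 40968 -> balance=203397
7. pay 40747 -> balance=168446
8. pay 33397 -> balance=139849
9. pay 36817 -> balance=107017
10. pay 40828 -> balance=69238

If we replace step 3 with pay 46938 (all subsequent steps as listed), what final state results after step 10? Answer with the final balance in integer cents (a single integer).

(re-executing from step 3 with the substitution; state before step 3: balance=323578)
3. pay 46938 -> balance=285861
4. pay 37460 -> balance=256548
5. pay 33860 -> balance=229999
6. pay 40968 -> balance=195585
7. pay 40747 -> balance=160412
8. pay 33397 -> balance=131586
9. pay 36817 -> balance=98519
10. pay 40828 -> balance=60498

60498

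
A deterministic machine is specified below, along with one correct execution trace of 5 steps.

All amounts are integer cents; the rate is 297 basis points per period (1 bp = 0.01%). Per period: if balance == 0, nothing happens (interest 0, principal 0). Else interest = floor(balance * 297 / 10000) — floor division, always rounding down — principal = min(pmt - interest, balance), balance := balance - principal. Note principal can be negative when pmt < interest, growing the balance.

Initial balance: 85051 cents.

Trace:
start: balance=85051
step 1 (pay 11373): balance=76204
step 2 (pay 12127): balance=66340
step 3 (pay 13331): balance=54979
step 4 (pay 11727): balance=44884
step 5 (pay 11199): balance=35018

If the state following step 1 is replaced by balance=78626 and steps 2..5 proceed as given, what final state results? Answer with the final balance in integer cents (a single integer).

state after step 1 := balance=78626
step 2 (pay 12127): balance=68834
step 3 (pay 13331): balance=57547
step 4 (pay 11727): balance=47529
step 5 (pay 11199): balance=37741

37741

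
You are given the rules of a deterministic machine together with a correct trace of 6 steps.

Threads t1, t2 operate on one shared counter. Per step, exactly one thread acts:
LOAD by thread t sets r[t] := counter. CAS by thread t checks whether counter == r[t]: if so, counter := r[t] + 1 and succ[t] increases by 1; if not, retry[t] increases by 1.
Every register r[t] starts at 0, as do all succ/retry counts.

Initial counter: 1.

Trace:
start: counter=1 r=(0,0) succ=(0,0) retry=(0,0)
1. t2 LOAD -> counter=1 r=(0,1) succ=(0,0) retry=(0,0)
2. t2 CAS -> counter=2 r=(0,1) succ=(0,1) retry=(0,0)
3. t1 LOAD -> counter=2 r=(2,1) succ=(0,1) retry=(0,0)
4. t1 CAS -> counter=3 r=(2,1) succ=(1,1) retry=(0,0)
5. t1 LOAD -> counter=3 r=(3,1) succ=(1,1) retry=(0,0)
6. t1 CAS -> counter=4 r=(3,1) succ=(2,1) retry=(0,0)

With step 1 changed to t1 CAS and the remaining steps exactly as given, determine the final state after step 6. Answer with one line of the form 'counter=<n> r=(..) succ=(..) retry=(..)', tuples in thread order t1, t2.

(re-executing from step 1 with the substitution; state before step 1: counter=1 r=(0,0) succ=(0,0) retry=(0,0))
1. t1 CAS -> counter=1 r=(0,0) succ=(0,0) retry=(1,0)
2. t2 CAS -> counter=1 r=(0,0) succ=(0,0) retry=(1,1)
3. t1 LOAD -> counter=1 r=(1,0) succ=(0,0) retry=(1,1)
4. t1 CAS -> counter=2 r=(1,0) succ=(1,0) retry=(1,1)
5. t1 LOAD -> counter=2 r=(2,0) succ=(1,0) retry=(1,1)
6. t1 CAS -> counter=3 r=(2,0) succ=(2,0) retry=(1,1)

counter=3 r=(2,0) succ=(2,0) retry=(1,1)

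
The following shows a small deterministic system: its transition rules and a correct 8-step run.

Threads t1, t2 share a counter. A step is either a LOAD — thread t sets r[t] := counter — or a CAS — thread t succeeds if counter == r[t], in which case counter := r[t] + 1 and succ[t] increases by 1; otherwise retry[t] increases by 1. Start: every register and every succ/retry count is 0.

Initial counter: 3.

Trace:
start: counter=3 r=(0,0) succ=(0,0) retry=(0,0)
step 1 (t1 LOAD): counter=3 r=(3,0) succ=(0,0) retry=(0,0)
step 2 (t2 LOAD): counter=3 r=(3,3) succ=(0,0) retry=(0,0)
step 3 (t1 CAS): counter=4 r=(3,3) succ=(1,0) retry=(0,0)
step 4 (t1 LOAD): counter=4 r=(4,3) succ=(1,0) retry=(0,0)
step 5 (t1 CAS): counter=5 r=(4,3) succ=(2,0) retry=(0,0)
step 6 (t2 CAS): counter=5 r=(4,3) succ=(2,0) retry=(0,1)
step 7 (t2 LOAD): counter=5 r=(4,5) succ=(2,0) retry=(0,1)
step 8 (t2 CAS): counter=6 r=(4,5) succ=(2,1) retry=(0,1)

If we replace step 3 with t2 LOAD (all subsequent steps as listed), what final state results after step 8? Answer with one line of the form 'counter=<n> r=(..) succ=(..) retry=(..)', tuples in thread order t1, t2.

counter=5 r=(3,4) succ=(1,1) retry=(0,1)

(re-executing from step 3 with the substitution; state before step 3: counter=3 r=(3,3) succ=(0,0) retry=(0,0))
step 3 (t2 LOAD): counter=3 r=(3,3) succ=(0,0) retry=(0,0)
step 4 (t1 LOAD): counter=3 r=(3,3) succ=(0,0) retry=(0,0)
step 5 (t1 CAS): counter=4 r=(3,3) succ=(1,0) retry=(0,0)
step 6 (t2 CAS): counter=4 r=(3,3) succ=(1,0) retry=(0,1)
step 7 (t2 LOAD): counter=4 r=(3,4) succ=(1,0) retry=(0,1)
step 8 (t2 CAS): counter=5 r=(3,4) succ=(1,1) retry=(0,1)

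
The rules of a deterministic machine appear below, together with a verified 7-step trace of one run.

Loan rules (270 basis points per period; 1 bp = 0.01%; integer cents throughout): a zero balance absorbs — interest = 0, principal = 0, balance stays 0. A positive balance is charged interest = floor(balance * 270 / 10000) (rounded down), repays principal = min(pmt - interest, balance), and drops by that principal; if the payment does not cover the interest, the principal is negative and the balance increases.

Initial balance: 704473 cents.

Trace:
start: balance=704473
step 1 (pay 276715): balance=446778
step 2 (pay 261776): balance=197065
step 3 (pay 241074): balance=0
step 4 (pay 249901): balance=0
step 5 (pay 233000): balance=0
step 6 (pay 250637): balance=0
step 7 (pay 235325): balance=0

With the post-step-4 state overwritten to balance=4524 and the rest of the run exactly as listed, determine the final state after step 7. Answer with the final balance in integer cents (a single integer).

state after step 4 := balance=4524
step 5 (pay 233000): balance=0
step 6 (pay 250637): balance=0
step 7 (pay 235325): balance=0

0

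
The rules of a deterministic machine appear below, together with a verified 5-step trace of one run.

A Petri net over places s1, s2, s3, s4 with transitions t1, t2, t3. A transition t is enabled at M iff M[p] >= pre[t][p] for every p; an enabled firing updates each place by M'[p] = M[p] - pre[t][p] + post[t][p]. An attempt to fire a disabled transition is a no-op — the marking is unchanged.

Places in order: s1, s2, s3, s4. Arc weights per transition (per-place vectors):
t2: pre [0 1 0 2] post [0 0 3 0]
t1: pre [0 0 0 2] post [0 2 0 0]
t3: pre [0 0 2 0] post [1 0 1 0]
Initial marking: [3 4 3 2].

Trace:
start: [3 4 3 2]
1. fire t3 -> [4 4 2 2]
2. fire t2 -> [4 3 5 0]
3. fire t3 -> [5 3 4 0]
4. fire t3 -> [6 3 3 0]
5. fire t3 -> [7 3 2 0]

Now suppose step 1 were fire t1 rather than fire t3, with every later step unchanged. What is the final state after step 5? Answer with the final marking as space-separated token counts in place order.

5 6 1 0

(re-executing from step 1 with the substitution; state before step 1: [3 4 3 2])
1. fire t1 -> [3 6 3 0]
2. fire t2 -> [3 6 3 0]
3. fire t3 -> [4 6 2 0]
4. fire t3 -> [5 6 1 0]
5. fire t3 -> [5 6 1 0]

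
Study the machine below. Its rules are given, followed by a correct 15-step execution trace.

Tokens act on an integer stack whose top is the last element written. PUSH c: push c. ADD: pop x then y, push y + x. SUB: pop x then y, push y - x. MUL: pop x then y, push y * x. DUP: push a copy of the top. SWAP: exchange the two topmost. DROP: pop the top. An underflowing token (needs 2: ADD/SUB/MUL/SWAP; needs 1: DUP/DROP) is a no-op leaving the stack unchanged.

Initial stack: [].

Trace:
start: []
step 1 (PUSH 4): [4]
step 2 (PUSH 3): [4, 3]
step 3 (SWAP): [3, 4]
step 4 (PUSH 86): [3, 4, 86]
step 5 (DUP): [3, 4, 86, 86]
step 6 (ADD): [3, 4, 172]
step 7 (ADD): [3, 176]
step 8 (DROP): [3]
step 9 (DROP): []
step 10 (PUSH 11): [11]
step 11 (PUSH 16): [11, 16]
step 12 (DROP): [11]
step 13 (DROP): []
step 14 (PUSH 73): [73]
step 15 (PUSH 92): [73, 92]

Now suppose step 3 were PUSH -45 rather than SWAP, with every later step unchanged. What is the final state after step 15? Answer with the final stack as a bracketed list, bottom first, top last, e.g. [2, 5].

(re-executing from step 3 with the substitution; state before step 3: [4, 3])
step 3 (PUSH -45): [4, 3, -45]
step 4 (PUSH 86): [4, 3, -45, 86]
step 5 (DUP): [4, 3, -45, 86, 86]
step 6 (ADD): [4, 3, -45, 172]
step 7 (ADD): [4, 3, 127]
step 8 (DROP): [4, 3]
step 9 (DROP): [4]
step 10 (PUSH 11): [4, 11]
step 11 (PUSH 16): [4, 11, 16]
step 12 (DROP): [4, 11]
step 13 (DROP): [4]
step 14 (PUSH 73): [4, 73]
step 15 (PUSH 92): [4, 73, 92]

[4, 73, 92]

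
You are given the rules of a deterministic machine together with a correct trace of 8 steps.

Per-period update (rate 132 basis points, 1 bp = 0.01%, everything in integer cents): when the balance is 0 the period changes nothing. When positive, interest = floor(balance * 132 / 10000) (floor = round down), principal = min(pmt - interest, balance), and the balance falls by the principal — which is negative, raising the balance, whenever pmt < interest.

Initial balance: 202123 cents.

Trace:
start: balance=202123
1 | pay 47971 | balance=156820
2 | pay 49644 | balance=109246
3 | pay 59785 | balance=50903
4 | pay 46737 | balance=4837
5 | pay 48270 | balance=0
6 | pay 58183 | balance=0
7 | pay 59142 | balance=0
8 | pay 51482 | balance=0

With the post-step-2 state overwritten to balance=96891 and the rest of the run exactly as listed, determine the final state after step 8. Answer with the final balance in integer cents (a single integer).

0

state after step 2 := balance=96891
3 | pay 59785 | balance=38384
4 | pay 46737 | balance=0
5 | pay 48270 | balance=0
6 | pay 58183 | balance=0
7 | pay 59142 | balance=0
8 | pay 51482 | balance=0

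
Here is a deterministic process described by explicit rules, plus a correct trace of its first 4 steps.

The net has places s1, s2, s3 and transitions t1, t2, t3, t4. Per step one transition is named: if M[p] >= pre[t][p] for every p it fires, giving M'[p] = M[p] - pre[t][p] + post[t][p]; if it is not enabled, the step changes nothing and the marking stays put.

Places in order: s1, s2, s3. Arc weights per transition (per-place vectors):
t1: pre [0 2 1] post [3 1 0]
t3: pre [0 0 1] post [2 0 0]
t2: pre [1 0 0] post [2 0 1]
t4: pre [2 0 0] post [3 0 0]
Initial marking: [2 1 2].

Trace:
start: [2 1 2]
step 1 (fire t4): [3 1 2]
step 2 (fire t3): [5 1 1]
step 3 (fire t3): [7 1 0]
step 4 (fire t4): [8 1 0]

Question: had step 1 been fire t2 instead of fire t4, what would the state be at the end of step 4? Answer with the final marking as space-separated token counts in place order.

(re-executing from step 1 with the substitution; state before step 1: [2 1 2])
step 1 (fire t2): [3 1 3]
step 2 (fire t3): [5 1 2]
step 3 (fire t3): [7 1 1]
step 4 (fire t4): [8 1 1]

8 1 1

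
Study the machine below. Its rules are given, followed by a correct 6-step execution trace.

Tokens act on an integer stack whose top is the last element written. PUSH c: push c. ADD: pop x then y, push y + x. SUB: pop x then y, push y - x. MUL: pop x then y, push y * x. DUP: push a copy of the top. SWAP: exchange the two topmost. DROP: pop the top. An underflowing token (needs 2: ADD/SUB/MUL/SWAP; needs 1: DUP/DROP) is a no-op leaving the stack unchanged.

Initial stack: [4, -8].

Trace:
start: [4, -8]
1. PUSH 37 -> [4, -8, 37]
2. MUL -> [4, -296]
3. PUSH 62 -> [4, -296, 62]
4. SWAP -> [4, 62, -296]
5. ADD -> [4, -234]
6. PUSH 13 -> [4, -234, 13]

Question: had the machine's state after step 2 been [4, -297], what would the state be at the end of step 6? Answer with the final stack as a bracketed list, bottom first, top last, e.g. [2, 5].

[4, -235, 13]

state after step 2 := [4, -297]
3. PUSH 62 -> [4, -297, 62]
4. SWAP -> [4, 62, -297]
5. ADD -> [4, -235]
6. PUSH 13 -> [4, -235, 13]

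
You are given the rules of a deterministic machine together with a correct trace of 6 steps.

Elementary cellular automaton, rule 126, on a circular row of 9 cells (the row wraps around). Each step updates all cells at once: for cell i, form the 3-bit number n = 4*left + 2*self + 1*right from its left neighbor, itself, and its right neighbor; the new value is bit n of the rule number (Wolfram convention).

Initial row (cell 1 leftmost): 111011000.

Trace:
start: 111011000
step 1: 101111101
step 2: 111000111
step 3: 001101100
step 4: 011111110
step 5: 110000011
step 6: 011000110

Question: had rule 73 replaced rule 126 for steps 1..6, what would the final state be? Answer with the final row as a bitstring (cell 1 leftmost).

001011010

(re-executing steps 1..6 under rule 73; state before step 1: 111011000)
step 1: 101011010
step 2: 000011000
step 3: 111011011
step 4: 001011010
step 5: 100011000
step 6: 001011010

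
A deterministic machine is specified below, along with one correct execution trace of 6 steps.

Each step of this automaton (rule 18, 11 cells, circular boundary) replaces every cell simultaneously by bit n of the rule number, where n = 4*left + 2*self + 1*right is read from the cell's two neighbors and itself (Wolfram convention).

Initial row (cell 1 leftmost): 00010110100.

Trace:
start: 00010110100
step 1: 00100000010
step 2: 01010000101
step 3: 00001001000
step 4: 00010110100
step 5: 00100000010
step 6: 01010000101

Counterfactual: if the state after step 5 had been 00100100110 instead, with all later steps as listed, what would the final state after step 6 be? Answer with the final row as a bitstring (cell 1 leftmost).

01011011001

state after step 5 := 00100100110
step 6: 01011011001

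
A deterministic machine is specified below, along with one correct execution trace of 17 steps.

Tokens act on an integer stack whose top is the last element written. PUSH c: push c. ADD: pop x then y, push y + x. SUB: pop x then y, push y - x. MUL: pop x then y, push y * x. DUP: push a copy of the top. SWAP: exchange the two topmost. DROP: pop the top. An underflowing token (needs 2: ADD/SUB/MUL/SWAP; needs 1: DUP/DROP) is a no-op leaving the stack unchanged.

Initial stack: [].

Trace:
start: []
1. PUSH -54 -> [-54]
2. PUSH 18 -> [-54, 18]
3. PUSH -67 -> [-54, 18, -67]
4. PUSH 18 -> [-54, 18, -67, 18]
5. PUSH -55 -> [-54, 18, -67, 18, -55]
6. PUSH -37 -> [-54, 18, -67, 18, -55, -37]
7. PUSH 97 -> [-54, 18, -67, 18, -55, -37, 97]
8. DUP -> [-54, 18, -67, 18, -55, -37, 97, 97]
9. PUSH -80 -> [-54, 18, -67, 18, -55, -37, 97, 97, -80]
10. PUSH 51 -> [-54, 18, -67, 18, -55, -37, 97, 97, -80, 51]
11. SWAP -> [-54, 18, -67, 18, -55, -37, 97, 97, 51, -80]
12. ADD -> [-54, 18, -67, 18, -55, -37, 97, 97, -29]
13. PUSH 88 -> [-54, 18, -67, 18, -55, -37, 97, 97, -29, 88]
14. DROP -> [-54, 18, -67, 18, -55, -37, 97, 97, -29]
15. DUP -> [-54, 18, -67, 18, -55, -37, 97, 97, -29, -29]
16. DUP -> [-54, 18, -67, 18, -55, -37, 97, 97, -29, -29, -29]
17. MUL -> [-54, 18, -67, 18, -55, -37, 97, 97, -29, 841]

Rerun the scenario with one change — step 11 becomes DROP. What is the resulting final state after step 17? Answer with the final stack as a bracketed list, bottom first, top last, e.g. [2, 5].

[-54, 18, -67, 18, -55, -37, 97, 17, 289]

(re-executing from step 11 with the substitution; state before step 11: [-54, 18, -67, 18, -55, -37, 97, 97, -80, 51])
11. DROP -> [-54, 18, -67, 18, -55, -37, 97, 97, -80]
12. ADD -> [-54, 18, -67, 18, -55, -37, 97, 17]
13. PUSH 88 -> [-54, 18, -67, 18, -55, -37, 97, 17, 88]
14. DROP -> [-54, 18, -67, 18, -55, -37, 97, 17]
15. DUP -> [-54, 18, -67, 18, -55, -37, 97, 17, 17]
16. DUP -> [-54, 18, -67, 18, -55, -37, 97, 17, 17, 17]
17. MUL -> [-54, 18, -67, 18, -55, -37, 97, 17, 289]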